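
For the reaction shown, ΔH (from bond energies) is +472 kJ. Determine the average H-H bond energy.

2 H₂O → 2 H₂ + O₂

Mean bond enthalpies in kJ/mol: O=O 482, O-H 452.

D(H-H) ≈ 427 kJ/mol

Let D be the H-H bond energy.
Σ(broken) = 4×452 = 1808
Σ(formed) = 2×D + 1×482 = 482 + 2D
ΔH = Σ(broken) − Σ(formed) = (1808) − (482 + 2D) = +1326 − 2D
Setting this equal to +472 kJ gives 2D = 854, so D = 427 kJ/mol.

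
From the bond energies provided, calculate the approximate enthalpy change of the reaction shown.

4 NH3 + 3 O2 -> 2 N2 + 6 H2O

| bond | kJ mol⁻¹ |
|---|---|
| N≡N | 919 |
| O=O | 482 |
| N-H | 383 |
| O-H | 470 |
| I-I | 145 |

ΔH ≈ −1436 kJ

Bonds broken (reactants):
  N-H: 12 × 383 = 4596
  O=O: 3 × 482 = 1446
  Σ(broken) = 6042 kJ
Bonds formed (products):
  N≡N: 2 × 919 = 1838
  O-H: 12 × 470 = 5640
  Σ(formed) = 7478 kJ
ΔH = Σ(broken) − Σ(formed) = 6042 − 7478 = −1436 kJ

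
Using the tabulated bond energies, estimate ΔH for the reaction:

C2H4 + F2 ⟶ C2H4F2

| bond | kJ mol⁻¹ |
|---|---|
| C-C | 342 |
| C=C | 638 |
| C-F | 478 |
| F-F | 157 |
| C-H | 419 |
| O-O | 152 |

Bonds broken (reactants):
  C-H: 4 × 419 = 1676
  C=C: 1 × 638 = 638
  F-F: 1 × 157 = 157
  Σ(broken) = 2471 kJ
Bonds formed (products):
  C-C: 1 × 342 = 342
  C-F: 2 × 478 = 956
  C-H: 4 × 419 = 1676
  Σ(formed) = 2974 kJ
ΔH = Σ(broken) − Σ(formed) = 2471 − 2974 = −503 kJ

ΔH ≈ −503 kJ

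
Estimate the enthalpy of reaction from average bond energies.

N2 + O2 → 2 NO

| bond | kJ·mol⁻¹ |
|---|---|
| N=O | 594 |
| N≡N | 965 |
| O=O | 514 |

Bonds broken (reactants):
  N≡N: 1 × 965 = 965
  O=O: 1 × 514 = 514
  Σ(broken) = 1479 kJ
Bonds formed (products):
  N=O: 2 × 594 = 1188
  Σ(formed) = 1188 kJ
ΔH = Σ(broken) − Σ(formed) = 1479 − 1188 = +291 kJ

ΔH ≈ +291 kJ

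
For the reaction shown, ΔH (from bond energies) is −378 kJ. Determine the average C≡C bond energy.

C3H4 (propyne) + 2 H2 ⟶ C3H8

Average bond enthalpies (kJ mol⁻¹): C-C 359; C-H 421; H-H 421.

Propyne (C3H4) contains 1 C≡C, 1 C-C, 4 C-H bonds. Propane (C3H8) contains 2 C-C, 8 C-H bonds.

Let D be the C≡C bond energy.
Σ(broken) = 1×D + 1×359 + 4×421 + 2×421 = 2885 + D
Σ(formed) = 2×359 + 8×421 = 4086
ΔH = Σ(broken) − Σ(formed) = (2885 + D) − (4086) = −1201 + D
Setting this equal to −378 kJ gives D = 823 kJ/mol.

D(C≡C) ≈ 823 kJ/mol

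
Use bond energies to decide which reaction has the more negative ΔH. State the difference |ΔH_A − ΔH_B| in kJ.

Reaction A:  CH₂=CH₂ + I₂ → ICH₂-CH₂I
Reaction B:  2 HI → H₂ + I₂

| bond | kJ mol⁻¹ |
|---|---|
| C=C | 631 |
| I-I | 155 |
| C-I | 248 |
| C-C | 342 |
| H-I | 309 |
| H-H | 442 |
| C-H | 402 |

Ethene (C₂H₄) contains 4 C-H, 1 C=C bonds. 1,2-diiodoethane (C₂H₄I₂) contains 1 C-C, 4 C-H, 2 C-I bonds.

Reaction A:
  Bonds broken (reactants):
    C-H: 4 × 402 = 1608
    C=C: 1 × 631 = 631
    I-I: 1 × 155 = 155
    Σ(broken) = 2394 kJ
  Bonds formed (products):
    C-C: 1 × 342 = 342
    C-H: 4 × 402 = 1608
    C-I: 2 × 248 = 496
    Σ(formed) = 2446 kJ
  ΔH_A = 2394 − 2446 = −52 kJ
Reaction B:
  Bonds broken (reactants):
    H-I: 2 × 309 = 618
    Σ(broken) = 618 kJ
  Bonds formed (products):
    H-H: 1 × 442 = 442
    I-I: 1 × 155 = 155
    Σ(formed) = 597 kJ
  ΔH_B = 618 − 597 = +21 kJ
ΔH_A − ΔH_B = −73 kJ, so reaction A has the more negative ΔH; |ΔH_A − ΔH_B| = 73 kJ.

Reaction A, by 73 kJ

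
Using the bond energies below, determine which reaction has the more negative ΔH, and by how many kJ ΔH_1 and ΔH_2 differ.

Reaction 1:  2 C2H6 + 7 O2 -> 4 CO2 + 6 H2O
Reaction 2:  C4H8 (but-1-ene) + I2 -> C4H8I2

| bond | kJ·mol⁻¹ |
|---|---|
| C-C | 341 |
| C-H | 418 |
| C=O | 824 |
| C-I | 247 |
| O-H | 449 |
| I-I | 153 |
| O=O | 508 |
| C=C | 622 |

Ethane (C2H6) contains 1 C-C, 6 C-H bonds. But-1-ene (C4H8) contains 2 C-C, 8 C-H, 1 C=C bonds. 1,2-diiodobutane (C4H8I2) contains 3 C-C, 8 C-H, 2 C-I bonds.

Reaction 1:
  Bonds broken (reactants):
    C-C: 2 × 341 = 682
    C-H: 12 × 418 = 5016
    O=O: 7 × 508 = 3556
    Σ(broken) = 9254 kJ
  Bonds formed (products):
    C=O: 8 × 824 = 6592
    O-H: 12 × 449 = 5388
    Σ(formed) = 11980 kJ
  ΔH_1 = 9254 − 11980 = −2726 kJ
Reaction 2:
  Bonds broken (reactants):
    C-C: 2 × 341 = 682
    C-H: 8 × 418 = 3344
    C=C: 1 × 622 = 622
    I-I: 1 × 153 = 153
    Σ(broken) = 4801 kJ
  Bonds formed (products):
    C-C: 3 × 341 = 1023
    C-H: 8 × 418 = 3344
    C-I: 2 × 247 = 494
    Σ(formed) = 4861 kJ
  ΔH_2 = 4801 − 4861 = −60 kJ
ΔH_1 − ΔH_2 = −2666 kJ, so reaction 1 has the more negative ΔH; |ΔH_1 − ΔH_2| = 2666 kJ.

Reaction 1, by 2666 kJ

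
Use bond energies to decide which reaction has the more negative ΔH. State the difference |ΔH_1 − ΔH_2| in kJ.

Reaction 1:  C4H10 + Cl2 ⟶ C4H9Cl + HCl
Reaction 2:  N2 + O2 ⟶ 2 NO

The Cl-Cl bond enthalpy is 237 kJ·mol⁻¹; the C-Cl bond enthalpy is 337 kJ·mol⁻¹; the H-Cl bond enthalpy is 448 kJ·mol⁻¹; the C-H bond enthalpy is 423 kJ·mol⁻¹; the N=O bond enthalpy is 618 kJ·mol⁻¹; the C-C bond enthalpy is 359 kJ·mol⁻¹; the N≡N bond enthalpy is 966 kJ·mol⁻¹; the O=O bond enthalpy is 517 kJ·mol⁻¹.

Reaction 1, by 372 kJ

Reaction 1:
  Bonds broken (reactants):
    C-C: 3 × 359 = 1077
    C-H: 10 × 423 = 4230
    Cl-Cl: 1 × 237 = 237
    Σ(broken) = 5544 kJ
  Bonds formed (products):
    C-C: 3 × 359 = 1077
    C-Cl: 1 × 337 = 337
    C-H: 9 × 423 = 3807
    H-Cl: 1 × 448 = 448
    Σ(formed) = 5669 kJ
  ΔH_1 = 5544 − 5669 = −125 kJ
Reaction 2:
  Bonds broken (reactants):
    N≡N: 1 × 966 = 966
    O=O: 1 × 517 = 517
    Σ(broken) = 1483 kJ
  Bonds formed (products):
    N=O: 2 × 618 = 1236
    Σ(formed) = 1236 kJ
  ΔH_2 = 1483 − 1236 = +247 kJ
ΔH_1 − ΔH_2 = −372 kJ, so reaction 1 has the more negative ΔH; |ΔH_1 − ΔH_2| = 372 kJ.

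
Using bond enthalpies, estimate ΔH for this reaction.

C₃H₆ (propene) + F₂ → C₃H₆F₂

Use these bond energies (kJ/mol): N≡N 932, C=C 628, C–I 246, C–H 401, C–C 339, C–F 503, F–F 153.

Bonds broken (reactants):
  C–C: 1 × 339 = 339
  C–H: 6 × 401 = 2406
  C=C: 1 × 628 = 628
  F–F: 1 × 153 = 153
  Σ(broken) = 3526 kJ
Bonds formed (products):
  C–C: 2 × 339 = 678
  C–F: 2 × 503 = 1006
  C–H: 6 × 401 = 2406
  Σ(formed) = 4090 kJ
ΔH = Σ(broken) − Σ(formed) = 3526 − 4090 = −564 kJ

ΔH ≈ −564 kJ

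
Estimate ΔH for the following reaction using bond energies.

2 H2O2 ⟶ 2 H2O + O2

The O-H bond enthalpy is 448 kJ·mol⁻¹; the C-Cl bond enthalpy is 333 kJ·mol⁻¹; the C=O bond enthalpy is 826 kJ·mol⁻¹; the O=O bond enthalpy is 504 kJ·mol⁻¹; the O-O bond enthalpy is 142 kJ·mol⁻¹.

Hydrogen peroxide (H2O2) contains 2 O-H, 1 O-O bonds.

Bonds broken (reactants):
  O-H: 4 × 448 = 1792
  O-O: 2 × 142 = 284
  Σ(broken) = 2076 kJ
Bonds formed (products):
  O-H: 4 × 448 = 1792
  O=O: 1 × 504 = 504
  Σ(formed) = 2296 kJ
ΔH = Σ(broken) − Σ(formed) = 2076 − 2296 = −220 kJ

ΔH ≈ −220 kJ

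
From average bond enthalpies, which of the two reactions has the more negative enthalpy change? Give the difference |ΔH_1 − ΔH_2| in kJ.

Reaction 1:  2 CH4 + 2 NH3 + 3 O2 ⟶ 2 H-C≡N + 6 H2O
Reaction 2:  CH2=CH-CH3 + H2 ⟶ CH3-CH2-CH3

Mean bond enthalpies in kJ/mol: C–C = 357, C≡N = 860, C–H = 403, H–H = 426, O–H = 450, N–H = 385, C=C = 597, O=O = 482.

Reaction 1, by 806 kJ

Reaction 1:
  Bonds broken (reactants):
    C–H: 8 × 403 = 3224
    N–H: 6 × 385 = 2310
    O=O: 3 × 482 = 1446
    Σ(broken) = 6980 kJ
  Bonds formed (products):
    C≡N: 2 × 860 = 1720
    C–H: 2 × 403 = 806
    O–H: 12 × 450 = 5400
    Σ(formed) = 7926 kJ
  ΔH_1 = 6980 − 7926 = −946 kJ
Reaction 2:
  Bonds broken (reactants):
    C–C: 1 × 357 = 357
    C–H: 6 × 403 = 2418
    C=C: 1 × 597 = 597
    H–H: 1 × 426 = 426
    Σ(broken) = 3798 kJ
  Bonds formed (products):
    C–C: 2 × 357 = 714
    C–H: 8 × 403 = 3224
    Σ(formed) = 3938 kJ
  ΔH_2 = 3798 − 3938 = −140 kJ
ΔH_1 − ΔH_2 = −806 kJ, so reaction 1 has the more negative ΔH; |ΔH_1 − ΔH_2| = 806 kJ.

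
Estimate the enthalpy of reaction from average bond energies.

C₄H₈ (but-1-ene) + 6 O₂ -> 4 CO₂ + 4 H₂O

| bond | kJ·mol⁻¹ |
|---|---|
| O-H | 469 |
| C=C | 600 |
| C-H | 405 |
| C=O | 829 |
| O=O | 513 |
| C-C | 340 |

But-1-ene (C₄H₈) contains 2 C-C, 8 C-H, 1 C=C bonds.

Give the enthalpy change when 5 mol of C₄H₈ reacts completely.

Bonds broken (reactants):
  C-C: 2 × 340 = 680
  C-H: 8 × 405 = 3240
  C=C: 1 × 600 = 600
  O=O: 6 × 513 = 3078
  Σ(broken) = 7598 kJ
Bonds formed (products):
  C=O: 8 × 829 = 6632
  O-H: 8 × 469 = 3752
  Σ(formed) = 10384 kJ
ΔH = Σ(broken) − Σ(formed) = 7598 − 10384 = −2786 kJ
For 5× the reaction as written: 5 × (−2786) = −13930 kJ

ΔH = −13930 kJ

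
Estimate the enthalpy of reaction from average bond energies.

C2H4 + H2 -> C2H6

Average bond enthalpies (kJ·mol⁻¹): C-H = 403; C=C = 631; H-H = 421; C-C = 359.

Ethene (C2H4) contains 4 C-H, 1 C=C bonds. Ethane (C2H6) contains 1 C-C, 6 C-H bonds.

ΔH ≈ −113 kJ

Bonds broken (reactants):
  C-H: 4 × 403 = 1612
  C=C: 1 × 631 = 631
  H-H: 1 × 421 = 421
  Σ(broken) = 2664 kJ
Bonds formed (products):
  C-C: 1 × 359 = 359
  C-H: 6 × 403 = 2418
  Σ(formed) = 2777 kJ
ΔH = Σ(broken) − Σ(formed) = 2664 − 2777 = −113 kJ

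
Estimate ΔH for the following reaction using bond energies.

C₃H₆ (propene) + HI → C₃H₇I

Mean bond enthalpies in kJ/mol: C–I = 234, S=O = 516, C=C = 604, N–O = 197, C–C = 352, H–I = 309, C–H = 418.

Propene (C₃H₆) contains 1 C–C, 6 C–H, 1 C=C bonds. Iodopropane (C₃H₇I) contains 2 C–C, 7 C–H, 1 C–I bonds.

ΔH ≈ −91 kJ

Bonds broken (reactants):
  C–C: 1 × 352 = 352
  C–H: 6 × 418 = 2508
  C=C: 1 × 604 = 604
  H–I: 1 × 309 = 309
  Σ(broken) = 3773 kJ
Bonds formed (products):
  C–C: 2 × 352 = 704
  C–H: 7 × 418 = 2926
  C–I: 1 × 234 = 234
  Σ(formed) = 3864 kJ
ΔH = Σ(broken) − Σ(formed) = 3773 − 3864 = −91 kJ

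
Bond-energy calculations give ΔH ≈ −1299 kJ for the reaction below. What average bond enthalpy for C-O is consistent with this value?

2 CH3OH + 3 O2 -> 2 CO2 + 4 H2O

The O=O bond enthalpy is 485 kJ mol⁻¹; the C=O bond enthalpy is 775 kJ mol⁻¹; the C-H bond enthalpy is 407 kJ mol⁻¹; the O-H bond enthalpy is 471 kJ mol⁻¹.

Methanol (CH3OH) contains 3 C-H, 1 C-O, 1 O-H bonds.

D(C-O) ≈ 365 kJ/mol

Let D be the C-O bond energy.
Σ(broken) = 6×407 + 2×D + 2×471 + 3×485 = 4839 + 2D
Σ(formed) = 4×775 + 8×471 = 6868
ΔH = Σ(broken) − Σ(formed) = (4839 + 2D) − (6868) = −2029 + 2D
Setting this equal to −1299 kJ gives 2D = 730, so D = 365 kJ/mol.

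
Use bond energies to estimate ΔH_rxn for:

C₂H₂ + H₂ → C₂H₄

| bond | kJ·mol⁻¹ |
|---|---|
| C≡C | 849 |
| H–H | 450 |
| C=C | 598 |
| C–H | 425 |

ΔH ≈ −149 kJ

Bonds broken (reactants):
  C≡C: 1 × 849 = 849
  C–H: 2 × 425 = 850
  H–H: 1 × 450 = 450
  Σ(broken) = 2149 kJ
Bonds formed (products):
  C–H: 4 × 425 = 1700
  C=C: 1 × 598 = 598
  Σ(formed) = 2298 kJ
ΔH = Σ(broken) − Σ(formed) = 2149 − 2298 = −149 kJ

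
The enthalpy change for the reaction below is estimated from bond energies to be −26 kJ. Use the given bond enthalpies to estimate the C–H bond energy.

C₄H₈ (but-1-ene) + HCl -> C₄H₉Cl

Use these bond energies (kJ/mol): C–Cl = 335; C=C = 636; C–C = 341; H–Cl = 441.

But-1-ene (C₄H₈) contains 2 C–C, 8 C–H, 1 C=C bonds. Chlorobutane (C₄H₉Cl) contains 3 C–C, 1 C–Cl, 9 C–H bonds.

D(C–H) ≈ 427 kJ/mol

Let D be the C–H bond energy.
Σ(broken) = 2×341 + 8×D + 1×636 + 1×441 = 1759 + 8D
Σ(formed) = 3×341 + 1×335 + 9×D = 1358 + 9D
ΔH = Σ(broken) − Σ(formed) = (1759 + 8D) − (1358 + 9D) = +401 − D
Setting this equal to −26 kJ gives D = 427 kJ/mol.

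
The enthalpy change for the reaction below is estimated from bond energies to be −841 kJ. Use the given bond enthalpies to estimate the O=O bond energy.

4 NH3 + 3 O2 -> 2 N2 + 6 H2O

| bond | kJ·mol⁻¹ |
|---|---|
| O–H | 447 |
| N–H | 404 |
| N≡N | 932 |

Let D be the O=O bond energy.
Σ(broken) = 12×404 + 3×D = 4848 + 3D
Σ(formed) = 2×932 + 12×447 = 7228
ΔH = Σ(broken) − Σ(formed) = (4848 + 3D) − (7228) = −2380 + 3D
Setting this equal to −841 kJ gives 3D = 1539, so D = 513 kJ/mol.

D(O=O) ≈ 513 kJ/mol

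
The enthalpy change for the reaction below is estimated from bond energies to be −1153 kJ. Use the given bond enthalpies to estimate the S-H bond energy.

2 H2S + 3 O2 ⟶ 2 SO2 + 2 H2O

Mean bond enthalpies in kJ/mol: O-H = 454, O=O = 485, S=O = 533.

D(S-H) ≈ 335 kJ/mol

Let D be the S-H bond energy.
Σ(broken) = 3×485 + 4×D = 1455 + 4D
Σ(formed) = 4×454 + 4×533 = 3948
ΔH = Σ(broken) − Σ(formed) = (1455 + 4D) − (3948) = −2493 + 4D
Setting this equal to −1153 kJ gives 4D = 1340, so D = 335 kJ/mol.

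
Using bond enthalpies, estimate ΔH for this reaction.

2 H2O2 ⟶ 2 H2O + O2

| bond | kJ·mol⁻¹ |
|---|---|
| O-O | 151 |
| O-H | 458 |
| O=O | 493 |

Bonds broken (reactants):
  O-H: 4 × 458 = 1832
  O-O: 2 × 151 = 302
  Σ(broken) = 2134 kJ
Bonds formed (products):
  O-H: 4 × 458 = 1832
  O=O: 1 × 493 = 493
  Σ(formed) = 2325 kJ
ΔH = Σ(broken) − Σ(formed) = 2134 − 2325 = −191 kJ

ΔH ≈ −191 kJ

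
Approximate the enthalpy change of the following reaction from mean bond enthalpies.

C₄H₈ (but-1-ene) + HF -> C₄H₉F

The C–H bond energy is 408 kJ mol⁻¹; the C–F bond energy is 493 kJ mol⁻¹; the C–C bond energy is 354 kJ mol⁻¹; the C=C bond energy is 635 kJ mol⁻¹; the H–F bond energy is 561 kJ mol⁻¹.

Bonds broken (reactants):
  C–C: 2 × 354 = 708
  C–H: 8 × 408 = 3264
  C=C: 1 × 635 = 635
  H–F: 1 × 561 = 561
  Σ(broken) = 5168 kJ
Bonds formed (products):
  C–C: 3 × 354 = 1062
  C–F: 1 × 493 = 493
  C–H: 9 × 408 = 3672
  Σ(formed) = 5227 kJ
ΔH = Σ(broken) − Σ(formed) = 5168 − 5227 = −59 kJ

ΔH ≈ −59 kJ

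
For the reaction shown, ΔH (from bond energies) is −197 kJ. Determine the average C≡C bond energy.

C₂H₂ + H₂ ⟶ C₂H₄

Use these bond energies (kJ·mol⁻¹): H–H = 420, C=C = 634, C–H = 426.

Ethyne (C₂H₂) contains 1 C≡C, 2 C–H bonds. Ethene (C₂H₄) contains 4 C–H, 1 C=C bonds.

D(C≡C) ≈ 869 kJ/mol

Let D be the C≡C bond energy.
Σ(broken) = 1×D + 2×426 + 1×420 = 1272 + D
Σ(formed) = 4×426 + 1×634 = 2338
ΔH = Σ(broken) − Σ(formed) = (1272 + D) − (2338) = −1066 + D
Setting this equal to −197 kJ gives D = 869 kJ/mol.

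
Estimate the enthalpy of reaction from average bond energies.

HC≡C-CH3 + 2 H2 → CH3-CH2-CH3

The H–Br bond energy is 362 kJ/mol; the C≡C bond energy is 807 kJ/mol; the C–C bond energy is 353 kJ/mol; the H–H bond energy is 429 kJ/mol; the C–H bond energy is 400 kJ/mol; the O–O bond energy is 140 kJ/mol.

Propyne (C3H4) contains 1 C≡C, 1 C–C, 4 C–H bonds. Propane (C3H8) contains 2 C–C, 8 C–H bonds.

Bonds broken (reactants):
  C≡C: 1 × 807 = 807
  C–C: 1 × 353 = 353
  C–H: 4 × 400 = 1600
  H–H: 2 × 429 = 858
  Σ(broken) = 3618 kJ
Bonds formed (products):
  C–C: 2 × 353 = 706
  C–H: 8 × 400 = 3200
  Σ(formed) = 3906 kJ
ΔH = Σ(broken) − Σ(formed) = 3618 − 3906 = −288 kJ

ΔH ≈ −288 kJ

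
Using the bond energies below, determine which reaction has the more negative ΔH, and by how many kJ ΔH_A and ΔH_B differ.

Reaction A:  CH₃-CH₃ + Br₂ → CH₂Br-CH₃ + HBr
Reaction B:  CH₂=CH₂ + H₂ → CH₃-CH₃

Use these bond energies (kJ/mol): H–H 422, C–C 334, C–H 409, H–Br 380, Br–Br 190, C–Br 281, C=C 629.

Reaction A:
  Bonds broken (reactants):
    Br–Br: 1 × 190 = 190
    C–C: 1 × 334 = 334
    C–H: 6 × 409 = 2454
    Σ(broken) = 2978 kJ
  Bonds formed (products):
    C–Br: 1 × 281 = 281
    C–C: 1 × 334 = 334
    C–H: 5 × 409 = 2045
    H–Br: 1 × 380 = 380
    Σ(formed) = 3040 kJ
  ΔH_A = 2978 − 3040 = −62 kJ
Reaction B:
  Bonds broken (reactants):
    C–H: 4 × 409 = 1636
    C=C: 1 × 629 = 629
    H–H: 1 × 422 = 422
    Σ(broken) = 2687 kJ
  Bonds formed (products):
    C–C: 1 × 334 = 334
    C–H: 6 × 409 = 2454
    Σ(formed) = 2788 kJ
  ΔH_B = 2687 − 2788 = −101 kJ
ΔH_A − ΔH_B = +39 kJ, so reaction B has the more negative ΔH; |ΔH_A − ΔH_B| = 39 kJ.

Reaction B, by 39 kJ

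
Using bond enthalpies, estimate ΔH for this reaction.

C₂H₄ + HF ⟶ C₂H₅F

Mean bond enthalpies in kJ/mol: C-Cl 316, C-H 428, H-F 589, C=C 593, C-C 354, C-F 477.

ΔH ≈ −77 kJ

Bonds broken (reactants):
  C-H: 4 × 428 = 1712
  C=C: 1 × 593 = 593
  H-F: 1 × 589 = 589
  Σ(broken) = 2894 kJ
Bonds formed (products):
  C-C: 1 × 354 = 354
  C-F: 1 × 477 = 477
  C-H: 5 × 428 = 2140
  Σ(formed) = 2971 kJ
ΔH = Σ(broken) − Σ(formed) = 2894 − 2971 = −77 kJ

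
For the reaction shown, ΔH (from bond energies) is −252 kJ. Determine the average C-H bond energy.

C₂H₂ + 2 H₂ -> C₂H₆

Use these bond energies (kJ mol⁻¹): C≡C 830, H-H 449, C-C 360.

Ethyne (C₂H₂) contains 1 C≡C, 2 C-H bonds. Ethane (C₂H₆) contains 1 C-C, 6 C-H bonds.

D(C-H) ≈ 405 kJ/mol

Let D be the C-H bond energy.
Σ(broken) = 1×830 + 2×D + 2×449 = 1728 + 2D
Σ(formed) = 1×360 + 6×D = 360 + 6D
ΔH = Σ(broken) − Σ(formed) = (1728 + 2D) − (360 + 6D) = +1368 − 4D
Setting this equal to −252 kJ gives 4D = 1620, so D = 405 kJ/mol.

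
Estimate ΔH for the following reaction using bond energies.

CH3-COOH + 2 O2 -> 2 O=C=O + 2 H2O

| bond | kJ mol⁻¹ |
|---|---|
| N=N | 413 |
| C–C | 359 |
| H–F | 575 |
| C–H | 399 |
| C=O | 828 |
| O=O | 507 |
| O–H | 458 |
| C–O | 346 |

ΔH ≈ −942 kJ

Bonds broken (reactants):
  C–C: 1 × 359 = 359
  C–H: 3 × 399 = 1197
  C–O: 1 × 346 = 346
  C=O: 1 × 828 = 828
  O–H: 1 × 458 = 458
  O=O: 2 × 507 = 1014
  Σ(broken) = 4202 kJ
Bonds formed (products):
  C=O: 4 × 828 = 3312
  O–H: 4 × 458 = 1832
  Σ(formed) = 5144 kJ
ΔH = Σ(broken) − Σ(formed) = 4202 − 5144 = −942 kJ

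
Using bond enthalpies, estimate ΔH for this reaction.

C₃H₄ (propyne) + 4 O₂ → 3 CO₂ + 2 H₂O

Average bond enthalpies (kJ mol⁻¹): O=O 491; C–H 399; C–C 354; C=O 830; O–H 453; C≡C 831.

Bonds broken (reactants):
  C≡C: 1 × 831 = 831
  C–C: 1 × 354 = 354
  C–H: 4 × 399 = 1596
  O=O: 4 × 491 = 1964
  Σ(broken) = 4745 kJ
Bonds formed (products):
  C=O: 6 × 830 = 4980
  O–H: 4 × 453 = 1812
  Σ(formed) = 6792 kJ
ΔH = Σ(broken) − Σ(formed) = 4745 − 6792 = −2047 kJ

ΔH ≈ −2047 kJ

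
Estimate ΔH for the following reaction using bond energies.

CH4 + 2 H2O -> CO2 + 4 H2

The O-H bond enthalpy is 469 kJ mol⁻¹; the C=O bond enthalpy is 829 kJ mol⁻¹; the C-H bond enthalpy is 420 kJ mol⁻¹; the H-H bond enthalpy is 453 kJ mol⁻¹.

ΔH ≈ +86 kJ

Bonds broken (reactants):
  C-H: 4 × 420 = 1680
  O-H: 4 × 469 = 1876
  Σ(broken) = 3556 kJ
Bonds formed (products):
  C=O: 2 × 829 = 1658
  H-H: 4 × 453 = 1812
  Σ(formed) = 3470 kJ
ΔH = Σ(broken) − Σ(formed) = 3556 − 3470 = +86 kJ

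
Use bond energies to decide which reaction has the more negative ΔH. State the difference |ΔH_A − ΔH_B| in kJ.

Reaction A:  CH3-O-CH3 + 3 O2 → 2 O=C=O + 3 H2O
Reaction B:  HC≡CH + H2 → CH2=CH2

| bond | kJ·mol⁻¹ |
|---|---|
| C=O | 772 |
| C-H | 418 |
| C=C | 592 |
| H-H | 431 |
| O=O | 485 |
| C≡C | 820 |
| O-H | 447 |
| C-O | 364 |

Reaction A, by 902 kJ

Reaction A:
  Bonds broken (reactants):
    C-H: 6 × 418 = 2508
    C-O: 2 × 364 = 728
    O=O: 3 × 485 = 1455
    Σ(broken) = 4691 kJ
  Bonds formed (products):
    C=O: 4 × 772 = 3088
    O-H: 6 × 447 = 2682
    Σ(formed) = 5770 kJ
  ΔH_A = 4691 − 5770 = −1079 kJ
Reaction B:
  Bonds broken (reactants):
    C≡C: 1 × 820 = 820
    C-H: 2 × 418 = 836
    H-H: 1 × 431 = 431
    Σ(broken) = 2087 kJ
  Bonds formed (products):
    C-H: 4 × 418 = 1672
    C=C: 1 × 592 = 592
    Σ(formed) = 2264 kJ
  ΔH_B = 2087 − 2264 = −177 kJ
ΔH_A − ΔH_B = −902 kJ, so reaction A has the more negative ΔH; |ΔH_A − ΔH_B| = 902 kJ.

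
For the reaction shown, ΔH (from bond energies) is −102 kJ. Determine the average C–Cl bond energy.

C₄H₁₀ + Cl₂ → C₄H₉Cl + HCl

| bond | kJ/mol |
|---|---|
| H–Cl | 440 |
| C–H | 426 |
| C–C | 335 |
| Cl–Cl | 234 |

D(C–Cl) ≈ 322 kJ/mol

Let D be the C–Cl bond energy.
Σ(broken) = 3×335 + 10×426 + 1×234 = 5499
Σ(formed) = 3×335 + 1×D + 9×426 + 1×440 = 5279 + D
ΔH = Σ(broken) − Σ(formed) = (5499) − (5279 + D) = +220 − D
Setting this equal to −102 kJ gives D = 322 kJ/mol.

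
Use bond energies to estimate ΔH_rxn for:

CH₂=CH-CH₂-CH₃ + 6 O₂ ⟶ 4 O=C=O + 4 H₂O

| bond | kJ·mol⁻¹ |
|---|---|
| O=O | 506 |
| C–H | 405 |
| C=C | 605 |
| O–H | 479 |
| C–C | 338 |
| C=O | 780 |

Bonds broken (reactants):
  C–C: 2 × 338 = 676
  C–H: 8 × 405 = 3240
  C=C: 1 × 605 = 605
  O=O: 6 × 506 = 3036
  Σ(broken) = 7557 kJ
Bonds formed (products):
  C=O: 8 × 780 = 6240
  O–H: 8 × 479 = 3832
  Σ(formed) = 10072 kJ
ΔH = Σ(broken) − Σ(formed) = 7557 − 10072 = −2515 kJ

ΔH ≈ −2515 kJ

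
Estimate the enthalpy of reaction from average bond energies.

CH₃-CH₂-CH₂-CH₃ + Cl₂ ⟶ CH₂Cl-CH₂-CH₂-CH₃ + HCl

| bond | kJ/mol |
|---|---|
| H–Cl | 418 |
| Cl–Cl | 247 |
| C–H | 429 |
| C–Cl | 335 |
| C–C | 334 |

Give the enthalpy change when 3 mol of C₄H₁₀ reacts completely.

ΔH = −231 kJ

Bonds broken (reactants):
  C–C: 3 × 334 = 1002
  C–H: 10 × 429 = 4290
  Cl–Cl: 1 × 247 = 247
  Σ(broken) = 5539 kJ
Bonds formed (products):
  C–C: 3 × 334 = 1002
  C–Cl: 1 × 335 = 335
  C–H: 9 × 429 = 3861
  H–Cl: 1 × 418 = 418
  Σ(formed) = 5616 kJ
ΔH = Σ(broken) − Σ(formed) = 5539 − 5616 = −77 kJ
For 3× the reaction as written: 3 × (−77) = −231 kJ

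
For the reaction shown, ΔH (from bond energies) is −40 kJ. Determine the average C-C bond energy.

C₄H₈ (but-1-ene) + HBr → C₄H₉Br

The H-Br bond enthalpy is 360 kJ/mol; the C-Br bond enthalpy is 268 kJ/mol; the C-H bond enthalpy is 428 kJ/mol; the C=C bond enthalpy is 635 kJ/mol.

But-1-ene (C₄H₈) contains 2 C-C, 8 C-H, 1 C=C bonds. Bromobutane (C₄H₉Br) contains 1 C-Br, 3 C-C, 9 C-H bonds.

Let D be the C-C bond energy.
Σ(broken) = 2×D + 8×428 + 1×635 + 1×360 = 4419 + 2D
Σ(formed) = 1×268 + 3×D + 9×428 = 4120 + 3D
ΔH = Σ(broken) − Σ(formed) = (4419 + 2D) − (4120 + 3D) = +299 − D
Setting this equal to −40 kJ gives D = 339 kJ/mol.

D(C-C) ≈ 339 kJ/mol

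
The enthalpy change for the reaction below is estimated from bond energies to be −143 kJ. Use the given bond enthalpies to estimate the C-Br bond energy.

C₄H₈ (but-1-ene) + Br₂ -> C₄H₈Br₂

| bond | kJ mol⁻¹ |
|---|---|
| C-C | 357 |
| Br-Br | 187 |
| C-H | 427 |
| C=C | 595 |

D(C-Br) ≈ 284 kJ/mol

Let D be the C-Br bond energy.
Σ(broken) = 1×187 + 2×357 + 8×427 + 1×595 = 4912
Σ(formed) = 2×D + 3×357 + 8×427 = 4487 + 2D
ΔH = Σ(broken) − Σ(formed) = (4912) − (4487 + 2D) = +425 − 2D
Setting this equal to −143 kJ gives 2D = 568, so D = 284 kJ/mol.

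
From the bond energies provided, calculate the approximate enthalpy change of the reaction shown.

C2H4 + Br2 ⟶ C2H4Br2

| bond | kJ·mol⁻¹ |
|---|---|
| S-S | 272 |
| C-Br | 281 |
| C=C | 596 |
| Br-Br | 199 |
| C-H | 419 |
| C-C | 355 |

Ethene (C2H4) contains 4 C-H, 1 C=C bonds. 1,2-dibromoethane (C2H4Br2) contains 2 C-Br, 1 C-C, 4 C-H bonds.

Bonds broken (reactants):
  Br-Br: 1 × 199 = 199
  C-H: 4 × 419 = 1676
  C=C: 1 × 596 = 596
  Σ(broken) = 2471 kJ
Bonds formed (products):
  C-Br: 2 × 281 = 562
  C-C: 1 × 355 = 355
  C-H: 4 × 419 = 1676
  Σ(formed) = 2593 kJ
ΔH = Σ(broken) − Σ(formed) = 2471 − 2593 = −122 kJ

ΔH ≈ −122 kJ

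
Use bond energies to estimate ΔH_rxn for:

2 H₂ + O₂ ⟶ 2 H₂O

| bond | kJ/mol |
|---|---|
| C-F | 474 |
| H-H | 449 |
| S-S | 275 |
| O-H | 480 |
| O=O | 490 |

Bonds broken (reactants):
  H-H: 2 × 449 = 898
  O=O: 1 × 490 = 490
  Σ(broken) = 1388 kJ
Bonds formed (products):
  O-H: 4 × 480 = 1920
  Σ(formed) = 1920 kJ
ΔH = Σ(broken) − Σ(formed) = 1388 − 1920 = −532 kJ

ΔH ≈ −532 kJ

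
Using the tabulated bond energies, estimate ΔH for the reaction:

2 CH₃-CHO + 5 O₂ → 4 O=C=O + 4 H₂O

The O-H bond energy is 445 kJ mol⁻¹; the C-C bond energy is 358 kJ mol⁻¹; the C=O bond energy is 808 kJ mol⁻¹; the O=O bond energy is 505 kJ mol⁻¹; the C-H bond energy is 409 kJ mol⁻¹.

ΔH ≈ −1895 kJ

Bonds broken (reactants):
  C-C: 2 × 358 = 716
  C-H: 8 × 409 = 3272
  C=O: 2 × 808 = 1616
  O=O: 5 × 505 = 2525
  Σ(broken) = 8129 kJ
Bonds formed (products):
  C=O: 8 × 808 = 6464
  O-H: 8 × 445 = 3560
  Σ(formed) = 10024 kJ
ΔH = Σ(broken) − Σ(formed) = 8129 − 10024 = −1895 kJ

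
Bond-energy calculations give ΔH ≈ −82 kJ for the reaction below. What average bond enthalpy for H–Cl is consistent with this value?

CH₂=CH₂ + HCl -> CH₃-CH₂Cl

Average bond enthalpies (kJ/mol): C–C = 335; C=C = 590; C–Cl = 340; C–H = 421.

D(H–Cl) ≈ 424 kJ/mol

Let D be the H–Cl bond energy.
Σ(broken) = 4×421 + 1×590 + 1×D = 2274 + D
Σ(formed) = 1×335 + 1×340 + 5×421 = 2780
ΔH = Σ(broken) − Σ(formed) = (2274 + D) − (2780) = −506 + D
Setting this equal to −82 kJ gives D = 424 kJ/mol.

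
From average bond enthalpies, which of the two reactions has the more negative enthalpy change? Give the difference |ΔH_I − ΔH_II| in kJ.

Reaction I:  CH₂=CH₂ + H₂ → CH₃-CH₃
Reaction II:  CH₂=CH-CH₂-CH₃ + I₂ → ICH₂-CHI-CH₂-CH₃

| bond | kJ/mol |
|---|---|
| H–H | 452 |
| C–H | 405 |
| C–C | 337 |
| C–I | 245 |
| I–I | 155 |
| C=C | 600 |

Reaction I:
  Bonds broken (reactants):
    C–H: 4 × 405 = 1620
    C=C: 1 × 600 = 600
    H–H: 1 × 452 = 452
    Σ(broken) = 2672 kJ
  Bonds formed (products):
    C–C: 1 × 337 = 337
    C–H: 6 × 405 = 2430
    Σ(formed) = 2767 kJ
  ΔH_I = 2672 − 2767 = −95 kJ
Reaction II:
  Bonds broken (reactants):
    C–C: 2 × 337 = 674
    C–H: 8 × 405 = 3240
    C=C: 1 × 600 = 600
    I–I: 1 × 155 = 155
    Σ(broken) = 4669 kJ
  Bonds formed (products):
    C–C: 3 × 337 = 1011
    C–H: 8 × 405 = 3240
    C–I: 2 × 245 = 490
    Σ(formed) = 4741 kJ
  ΔH_II = 4669 − 4741 = −72 kJ
ΔH_I − ΔH_II = −23 kJ, so reaction I has the more negative ΔH; |ΔH_I − ΔH_II| = 23 kJ.

Reaction I, by 23 kJ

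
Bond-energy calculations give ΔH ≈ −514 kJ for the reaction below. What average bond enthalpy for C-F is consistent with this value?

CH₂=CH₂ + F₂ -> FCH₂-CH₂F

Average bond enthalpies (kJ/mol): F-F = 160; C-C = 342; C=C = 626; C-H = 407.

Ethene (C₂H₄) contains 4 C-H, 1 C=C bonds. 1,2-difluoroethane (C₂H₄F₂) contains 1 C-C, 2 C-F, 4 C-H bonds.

Let D be the C-F bond energy.
Σ(broken) = 4×407 + 1×626 + 1×160 = 2414
Σ(formed) = 1×342 + 2×D + 4×407 = 1970 + 2D
ΔH = Σ(broken) − Σ(formed) = (2414) − (1970 + 2D) = +444 − 2D
Setting this equal to −514 kJ gives 2D = 958, so D = 479 kJ/mol.

D(C-F) ≈ 479 kJ/mol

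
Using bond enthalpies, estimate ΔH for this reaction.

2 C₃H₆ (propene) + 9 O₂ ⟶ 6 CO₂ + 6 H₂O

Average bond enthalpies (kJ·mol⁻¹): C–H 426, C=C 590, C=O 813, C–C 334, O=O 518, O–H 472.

Bonds broken (reactants):
  C–C: 2 × 334 = 668
  C–H: 12 × 426 = 5112
  C=C: 2 × 590 = 1180
  O=O: 9 × 518 = 4662
  Σ(broken) = 11622 kJ
Bonds formed (products):
  C=O: 12 × 813 = 9756
  O–H: 12 × 472 = 5664
  Σ(formed) = 15420 kJ
ΔH = Σ(broken) − Σ(formed) = 11622 − 15420 = −3798 kJ

ΔH ≈ −3798 kJ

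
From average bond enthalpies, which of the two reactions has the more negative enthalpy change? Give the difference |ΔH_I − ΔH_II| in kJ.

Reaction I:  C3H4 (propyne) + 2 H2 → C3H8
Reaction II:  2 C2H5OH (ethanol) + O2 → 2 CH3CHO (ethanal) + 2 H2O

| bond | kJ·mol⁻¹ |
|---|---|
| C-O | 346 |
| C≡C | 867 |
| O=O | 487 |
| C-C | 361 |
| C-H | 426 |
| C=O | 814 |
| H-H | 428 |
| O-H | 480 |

Reaction I:
  Bonds broken (reactants):
    C≡C: 1 × 867 = 867
    C-C: 1 × 361 = 361
    C-H: 4 × 426 = 1704
    H-H: 2 × 428 = 856
    Σ(broken) = 3788 kJ
  Bonds formed (products):
    C-C: 2 × 361 = 722
    C-H: 8 × 426 = 3408
    Σ(formed) = 4130 kJ
  ΔH_I = 3788 − 4130 = −342 kJ
Reaction II:
  Bonds broken (reactants):
    C-C: 2 × 361 = 722
    C-H: 10 × 426 = 4260
    C-O: 2 × 346 = 692
    O-H: 2 × 480 = 960
    O=O: 1 × 487 = 487
    Σ(broken) = 7121 kJ
  Bonds formed (products):
    C-C: 2 × 361 = 722
    C-H: 8 × 426 = 3408
    C=O: 2 × 814 = 1628
    O-H: 4 × 480 = 1920
    Σ(formed) = 7678 kJ
  ΔH_II = 7121 − 7678 = −557 kJ
ΔH_I − ΔH_II = +215 kJ, so reaction II has the more negative ΔH; |ΔH_I − ΔH_II| = 215 kJ.

Reaction II, by 215 kJ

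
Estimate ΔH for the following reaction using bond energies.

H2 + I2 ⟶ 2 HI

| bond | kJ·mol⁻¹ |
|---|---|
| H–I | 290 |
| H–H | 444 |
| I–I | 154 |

ΔH ≈ +18 kJ

Bonds broken (reactants):
  H–H: 1 × 444 = 444
  I–I: 1 × 154 = 154
  Σ(broken) = 598 kJ
Bonds formed (products):
  H–I: 2 × 290 = 580
  Σ(formed) = 580 kJ
ΔH = Σ(broken) − Σ(formed) = 598 − 580 = +18 kJ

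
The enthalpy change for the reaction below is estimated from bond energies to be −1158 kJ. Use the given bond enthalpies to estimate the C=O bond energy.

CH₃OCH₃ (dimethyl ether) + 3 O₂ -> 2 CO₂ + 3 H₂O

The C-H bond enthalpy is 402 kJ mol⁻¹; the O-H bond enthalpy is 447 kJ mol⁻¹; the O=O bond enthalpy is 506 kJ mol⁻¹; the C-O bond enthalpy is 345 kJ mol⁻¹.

Let D be the C=O bond energy.
Σ(broken) = 6×402 + 2×345 + 3×506 = 4620
Σ(formed) = 4×D + 6×447 = 2682 + 4D
ΔH = Σ(broken) − Σ(formed) = (4620) − (2682 + 4D) = +1938 − 4D
Setting this equal to −1158 kJ gives 4D = 3096, so D = 774 kJ/mol.

D(C=O) ≈ 774 kJ/mol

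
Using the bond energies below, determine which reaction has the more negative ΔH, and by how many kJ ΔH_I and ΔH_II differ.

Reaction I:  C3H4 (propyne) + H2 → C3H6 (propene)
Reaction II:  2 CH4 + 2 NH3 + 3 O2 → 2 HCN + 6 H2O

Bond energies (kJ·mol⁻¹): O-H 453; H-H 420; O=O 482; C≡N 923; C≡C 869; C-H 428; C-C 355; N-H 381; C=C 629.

Reaction I:
  Bonds broken (reactants):
    C≡C: 1 × 869 = 869
    C-C: 1 × 355 = 355
    C-H: 4 × 428 = 1712
    H-H: 1 × 420 = 420
    Σ(broken) = 3356 kJ
  Bonds formed (products):
    C-C: 1 × 355 = 355
    C-H: 6 × 428 = 2568
    C=C: 1 × 629 = 629
    Σ(formed) = 3552 kJ
  ΔH_I = 3356 − 3552 = −196 kJ
Reaction II:
  Bonds broken (reactants):
    C-H: 8 × 428 = 3424
    N-H: 6 × 381 = 2286
    O=O: 3 × 482 = 1446
    Σ(broken) = 7156 kJ
  Bonds formed (products):
    C≡N: 2 × 923 = 1846
    C-H: 2 × 428 = 856
    O-H: 12 × 453 = 5436
    Σ(formed) = 8138 kJ
  ΔH_II = 7156 − 8138 = −982 kJ
ΔH_I − ΔH_II = +786 kJ, so reaction II has the more negative ΔH; |ΔH_I − ΔH_II| = 786 kJ.

Reaction II, by 786 kJ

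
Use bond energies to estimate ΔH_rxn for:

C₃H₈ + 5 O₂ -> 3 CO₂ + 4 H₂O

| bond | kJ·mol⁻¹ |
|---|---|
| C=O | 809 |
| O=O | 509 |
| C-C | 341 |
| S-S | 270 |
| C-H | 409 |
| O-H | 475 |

Bonds broken (reactants):
  C-C: 2 × 341 = 682
  C-H: 8 × 409 = 3272
  O=O: 5 × 509 = 2545
  Σ(broken) = 6499 kJ
Bonds formed (products):
  C=O: 6 × 809 = 4854
  O-H: 8 × 475 = 3800
  Σ(formed) = 8654 kJ
ΔH = Σ(broken) − Σ(formed) = 6499 − 8654 = −2155 kJ

ΔH ≈ −2155 kJ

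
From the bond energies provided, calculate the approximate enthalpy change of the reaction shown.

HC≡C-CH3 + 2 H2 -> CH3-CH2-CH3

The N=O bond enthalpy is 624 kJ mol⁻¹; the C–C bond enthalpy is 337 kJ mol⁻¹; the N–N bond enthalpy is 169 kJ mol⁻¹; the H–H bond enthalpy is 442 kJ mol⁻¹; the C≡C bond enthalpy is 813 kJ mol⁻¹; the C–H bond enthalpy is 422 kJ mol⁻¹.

Bonds broken (reactants):
  C≡C: 1 × 813 = 813
  C–C: 1 × 337 = 337
  C–H: 4 × 422 = 1688
  H–H: 2 × 442 = 884
  Σ(broken) = 3722 kJ
Bonds formed (products):
  C–C: 2 × 337 = 674
  C–H: 8 × 422 = 3376
  Σ(formed) = 4050 kJ
ΔH = Σ(broken) − Σ(formed) = 3722 − 4050 = −328 kJ

ΔH ≈ −328 kJ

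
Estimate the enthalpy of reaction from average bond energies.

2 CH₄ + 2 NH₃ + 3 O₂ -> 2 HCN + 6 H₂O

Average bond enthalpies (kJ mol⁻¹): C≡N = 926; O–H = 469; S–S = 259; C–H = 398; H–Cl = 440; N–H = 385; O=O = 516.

Bonds broken (reactants):
  C–H: 8 × 398 = 3184
  N–H: 6 × 385 = 2310
  O=O: 3 × 516 = 1548
  Σ(broken) = 7042 kJ
Bonds formed (products):
  C≡N: 2 × 926 = 1852
  C–H: 2 × 398 = 796
  O–H: 12 × 469 = 5628
  Σ(formed) = 8276 kJ
ΔH = Σ(broken) − Σ(formed) = 7042 − 8276 = −1234 kJ

ΔH ≈ −1234 kJ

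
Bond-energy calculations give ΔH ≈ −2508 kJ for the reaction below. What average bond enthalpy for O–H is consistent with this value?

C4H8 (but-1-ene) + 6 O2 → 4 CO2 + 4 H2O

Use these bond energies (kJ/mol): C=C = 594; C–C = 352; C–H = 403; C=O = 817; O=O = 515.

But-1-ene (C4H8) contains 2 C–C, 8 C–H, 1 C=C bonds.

Let D be the O–H bond energy.
Σ(broken) = 2×352 + 8×403 + 1×594 + 6×515 = 7612
Σ(formed) = 8×817 + 8×D = 6536 + 8D
ΔH = Σ(broken) − Σ(formed) = (7612) − (6536 + 8D) = +1076 − 8D
Setting this equal to −2508 kJ gives 8D = 3584, so D = 448 kJ/mol.

D(O–H) ≈ 448 kJ/mol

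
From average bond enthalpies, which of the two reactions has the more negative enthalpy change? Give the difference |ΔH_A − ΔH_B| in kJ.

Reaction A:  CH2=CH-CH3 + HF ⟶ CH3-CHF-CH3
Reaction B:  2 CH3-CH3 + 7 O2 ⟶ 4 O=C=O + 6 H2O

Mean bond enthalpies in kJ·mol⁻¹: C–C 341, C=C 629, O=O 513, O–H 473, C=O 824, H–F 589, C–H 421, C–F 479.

Reaction A:
  Bonds broken (reactants):
    C–C: 1 × 341 = 341
    C–H: 6 × 421 = 2526
    C=C: 1 × 629 = 629
    H–F: 1 × 589 = 589
    Σ(broken) = 4085 kJ
  Bonds formed (products):
    C–C: 2 × 341 = 682
    C–F: 1 × 479 = 479
    C–H: 7 × 421 = 2947
    Σ(formed) = 4108 kJ
  ΔH_A = 4085 − 4108 = −23 kJ
Reaction B:
  Bonds broken (reactants):
    C–C: 2 × 341 = 682
    C–H: 12 × 421 = 5052
    O=O: 7 × 513 = 3591
    Σ(broken) = 9325 kJ
  Bonds formed (products):
    C=O: 8 × 824 = 6592
    O–H: 12 × 473 = 5676
    Σ(formed) = 12268 kJ
  ΔH_B = 9325 − 12268 = −2943 kJ
ΔH_A − ΔH_B = +2920 kJ, so reaction B has the more negative ΔH; |ΔH_A − ΔH_B| = 2920 kJ.

Reaction B, by 2920 kJ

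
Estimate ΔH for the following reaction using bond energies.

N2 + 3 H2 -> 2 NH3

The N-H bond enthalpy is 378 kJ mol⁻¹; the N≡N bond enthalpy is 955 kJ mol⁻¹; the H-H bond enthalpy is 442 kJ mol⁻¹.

Bonds broken (reactants):
  H-H: 3 × 442 = 1326
  N≡N: 1 × 955 = 955
  Σ(broken) = 2281 kJ
Bonds formed (products):
  N-H: 6 × 378 = 2268
  Σ(formed) = 2268 kJ
ΔH = Σ(broken) − Σ(formed) = 2281 − 2268 = +13 kJ

ΔH ≈ +13 kJ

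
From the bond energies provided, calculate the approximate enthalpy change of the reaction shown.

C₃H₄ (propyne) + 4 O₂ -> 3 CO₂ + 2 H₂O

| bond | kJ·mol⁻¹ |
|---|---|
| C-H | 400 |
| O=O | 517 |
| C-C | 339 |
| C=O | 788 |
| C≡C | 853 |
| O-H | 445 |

Bonds broken (reactants):
  C≡C: 1 × 853 = 853
  C-C: 1 × 339 = 339
  C-H: 4 × 400 = 1600
  O=O: 4 × 517 = 2068
  Σ(broken) = 4860 kJ
Bonds formed (products):
  C=O: 6 × 788 = 4728
  O-H: 4 × 445 = 1780
  Σ(formed) = 6508 kJ
ΔH = Σ(broken) − Σ(formed) = 4860 − 6508 = −1648 kJ

ΔH ≈ −1648 kJ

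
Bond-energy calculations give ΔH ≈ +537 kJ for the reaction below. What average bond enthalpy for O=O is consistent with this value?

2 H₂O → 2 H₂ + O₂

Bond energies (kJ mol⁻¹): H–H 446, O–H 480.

D(O=O) ≈ 491 kJ/mol

Let D be the O=O bond energy.
Σ(broken) = 4×480 = 1920
Σ(formed) = 2×446 + 1×D = 892 + D
ΔH = Σ(broken) − Σ(formed) = (1920) − (892 + D) = +1028 − D
Setting this equal to +537 kJ gives D = 491 kJ/mol.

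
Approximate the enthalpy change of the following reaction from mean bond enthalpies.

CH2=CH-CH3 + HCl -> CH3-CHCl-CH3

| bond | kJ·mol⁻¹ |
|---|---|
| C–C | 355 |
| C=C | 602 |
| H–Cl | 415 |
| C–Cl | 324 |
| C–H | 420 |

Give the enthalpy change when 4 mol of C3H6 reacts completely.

Bonds broken (reactants):
  C–C: 1 × 355 = 355
  C–H: 6 × 420 = 2520
  C=C: 1 × 602 = 602
  H–Cl: 1 × 415 = 415
  Σ(broken) = 3892 kJ
Bonds formed (products):
  C–C: 2 × 355 = 710
  C–Cl: 1 × 324 = 324
  C–H: 7 × 420 = 2940
  Σ(formed) = 3974 kJ
ΔH = Σ(broken) − Σ(formed) = 3892 − 3974 = −82 kJ
For 4× the reaction as written: 4 × (−82) = −328 kJ

ΔH = −328 kJ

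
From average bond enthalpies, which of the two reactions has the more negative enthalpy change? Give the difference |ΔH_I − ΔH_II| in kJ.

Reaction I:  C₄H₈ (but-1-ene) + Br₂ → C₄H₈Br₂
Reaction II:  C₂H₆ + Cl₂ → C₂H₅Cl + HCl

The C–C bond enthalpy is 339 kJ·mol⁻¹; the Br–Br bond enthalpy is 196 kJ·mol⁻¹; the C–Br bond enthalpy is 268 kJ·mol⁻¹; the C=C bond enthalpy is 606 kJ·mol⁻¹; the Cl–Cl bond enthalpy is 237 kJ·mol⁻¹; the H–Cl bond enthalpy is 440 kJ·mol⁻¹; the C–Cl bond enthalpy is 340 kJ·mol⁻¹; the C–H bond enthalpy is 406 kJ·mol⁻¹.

Reaction I:
  Bonds broken (reactants):
    Br–Br: 1 × 196 = 196
    C–C: 2 × 339 = 678
    C–H: 8 × 406 = 3248
    C=C: 1 × 606 = 606
    Σ(broken) = 4728 kJ
  Bonds formed (products):
    C–Br: 2 × 268 = 536
    C–C: 3 × 339 = 1017
    C–H: 8 × 406 = 3248
    Σ(formed) = 4801 kJ
  ΔH_I = 4728 − 4801 = −73 kJ
Reaction II:
  Bonds broken (reactants):
    C–C: 1 × 339 = 339
    C–H: 6 × 406 = 2436
    Cl–Cl: 1 × 237 = 237
    Σ(broken) = 3012 kJ
  Bonds formed (products):
    C–C: 1 × 339 = 339
    C–Cl: 1 × 340 = 340
    C–H: 5 × 406 = 2030
    H–Cl: 1 × 440 = 440
    Σ(formed) = 3149 kJ
  ΔH_II = 3012 − 3149 = −137 kJ
ΔH_I − ΔH_II = +64 kJ, so reaction II has the more negative ΔH; |ΔH_I − ΔH_II| = 64 kJ.

Reaction II, by 64 kJ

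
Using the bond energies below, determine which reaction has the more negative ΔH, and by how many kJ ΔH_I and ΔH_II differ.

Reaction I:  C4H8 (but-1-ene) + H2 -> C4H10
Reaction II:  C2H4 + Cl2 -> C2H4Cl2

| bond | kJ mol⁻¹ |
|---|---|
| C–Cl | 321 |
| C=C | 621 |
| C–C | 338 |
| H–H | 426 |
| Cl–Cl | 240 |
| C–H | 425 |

Reaction I, by 22 kJ

Reaction I:
  Bonds broken (reactants):
    C–C: 2 × 338 = 676
    C–H: 8 × 425 = 3400
    C=C: 1 × 621 = 621
    H–H: 1 × 426 = 426
    Σ(broken) = 5123 kJ
  Bonds formed (products):
    C–C: 3 × 338 = 1014
    C–H: 10 × 425 = 4250
    Σ(formed) = 5264 kJ
  ΔH_I = 5123 − 5264 = −141 kJ
Reaction II:
  Bonds broken (reactants):
    C–H: 4 × 425 = 1700
    C=C: 1 × 621 = 621
    Cl–Cl: 1 × 240 = 240
    Σ(broken) = 2561 kJ
  Bonds formed (products):
    C–C: 1 × 338 = 338
    C–Cl: 2 × 321 = 642
    C–H: 4 × 425 = 1700
    Σ(formed) = 2680 kJ
  ΔH_II = 2561 − 2680 = −119 kJ
ΔH_I − ΔH_II = −22 kJ, so reaction I has the more negative ΔH; |ΔH_I − ΔH_II| = 22 kJ.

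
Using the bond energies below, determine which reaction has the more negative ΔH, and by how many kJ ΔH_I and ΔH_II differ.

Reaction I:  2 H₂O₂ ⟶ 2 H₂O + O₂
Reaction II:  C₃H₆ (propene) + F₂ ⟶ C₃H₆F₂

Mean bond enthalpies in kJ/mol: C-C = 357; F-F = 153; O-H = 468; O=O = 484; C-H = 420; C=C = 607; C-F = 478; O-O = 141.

Reaction I:
  Bonds broken (reactants):
    O-H: 4 × 468 = 1872
    O-O: 2 × 141 = 282
    Σ(broken) = 2154 kJ
  Bonds formed (products):
    O-H: 4 × 468 = 1872
    O=O: 1 × 484 = 484
    Σ(formed) = 2356 kJ
  ΔH_I = 2154 − 2356 = −202 kJ
Reaction II:
  Bonds broken (reactants):
    C-C: 1 × 357 = 357
    C-H: 6 × 420 = 2520
    C=C: 1 × 607 = 607
    F-F: 1 × 153 = 153
    Σ(broken) = 3637 kJ
  Bonds formed (products):
    C-C: 2 × 357 = 714
    C-F: 2 × 478 = 956
    C-H: 6 × 420 = 2520
    Σ(formed) = 4190 kJ
  ΔH_II = 3637 − 4190 = −553 kJ
ΔH_I − ΔH_II = +351 kJ, so reaction II has the more negative ΔH; |ΔH_I − ΔH_II| = 351 kJ.

Reaction II, by 351 kJ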